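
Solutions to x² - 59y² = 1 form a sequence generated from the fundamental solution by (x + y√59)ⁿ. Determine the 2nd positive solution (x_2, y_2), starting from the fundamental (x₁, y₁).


Step 1: Find the fundamental solution (x₁, y₁) of x² - 59y² = 1.
  Expand √59 as a continued fraction. a₀ = ⌊√59⌋ = 7; iterate m_{k+1} = d_k·a_k − m_k, d_{k+1} = (59 − m_{k+1}²)/d_k, a_{k+1} = ⌊(a₀ + m_{k+1})/d_{k+1}⌋ (starting m₀ = 0, d₀ = 1), with convergents p_k = a_k·p_{k-1} + p_{k-2}, q_k = a_k·q_{k-1} + q_{k-2} (p₋₁ = 1, q₋₁ = 0):
  k = 0: a₀ = 7; p₀/q₀ = 7/1; p₀² − 59·q₀² = 49 − 59 = -10.
  k = 1: m = 7, d = 10, a = ⌊(7 + 7)/10⌋ = 1; p/q = (1·7 + 1)/(1·1 + 0) = 8/1; p² − 59·q² = 64 − 59 = 5.
  k = 2: m = 3, d = 5, a = ⌊(7 + 3)/5⌋ = 2; p/q = (2·8 + 7)/(2·1 + 1) = 23/3; p² − 59·q² = 529 − 531 = -2.
  k = 3: m = 7, d = 2, a = ⌊(7 + 7)/2⌋ = 7; p/q = (7·23 + 8)/(7·3 + 1) = 169/22; p² − 59·q² = 28561 − 28556 = 5.
  k = 4: m = 7, d = 5, a = ⌊(7 + 7)/5⌋ = 2; p/q = (2·169 + 23)/(2·22 + 3) = 361/47; p² − 59·q² = 130321 − 130331 = -10.
  k = 5: m = 3, d = 10, a = ⌊(7 + 3)/10⌋ = 1; p/q = (1·361 + 169)/(1·47 + 22) = 530/69; p² − 59·q² = 280900 − 280899 = 1.
  The first convergent with p² − 59·q² = 1 gives the fundamental solution (x₁, y₁) = (530, 69).
Step 2: Apply the recurrence (x_{n+1}, y_{n+1}) = (x₁x_n + 59y₁y_n, x₁y_n + y₁x_n) repeatedly.
  From (x_1, y_1) = (530, 69): x_2 = 530·530 + 59·69·69 = 561799; y_2 = 530·69 + 69·530 = 73140.
Step 3: Verify x_2² - 59·y_2² = 315618116401 - 315618116400 = 1 (should be 1). ✓

(x_1, y_1) = (530, 69); (x_2, y_2) = (561799, 73140).


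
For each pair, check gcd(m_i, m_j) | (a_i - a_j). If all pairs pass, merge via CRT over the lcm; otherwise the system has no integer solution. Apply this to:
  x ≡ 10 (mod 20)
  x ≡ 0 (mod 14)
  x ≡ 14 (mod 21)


Moduli 20, 14, 21 are not pairwise coprime, so CRT works modulo lcm(m_i) when all pairwise compatibility conditions hold.
Pairwise compatibility: gcd(m_i, m_j) must divide a_i - a_j for every pair.
Merge one congruence at a time:
  Start: x ≡ 10 (mod 20).
  Combine with x ≡ 0 (mod 14): gcd(20, 14) = 2; 0 - 10 = -10, which IS divisible by 2, so compatible.
    Write x = 10 + 20·t and substitute into x ≡ 0 (mod 14): 20·t ≡ 0 − 10 = -10 (mod 14).
    Divide the congruence (and modulus) by g = 2: 10·t ≡ -5 (mod 7).
    Reduce coefficients mod 7: 3·t ≡ 2 (mod 7).
    The inverse of 3 mod 7 is 5 (since 3·5 = 15 = 2·7 + 1), so t ≡ 5·2 = 10 ≡ 3 (mod 7).
    Then x = 10 + 20·3 = 70, valid modulo lcm(20, 14) = 140: x ≡ 70 (mod 140).
  Combine with x ≡ 14 (mod 21): gcd(140, 21) = 7; 14 - 70 = -56, which IS divisible by 7, so compatible.
    Write x = 70 + 140·t and substitute into x ≡ 14 (mod 21): 140·t ≡ 14 − 70 = -56 (mod 21).
    Divide the congruence (and modulus) by g = 7: 20·t ≡ -8 (mod 3).
    Reduce coefficients mod 3: 2·t ≡ 1 (mod 3).
    The inverse of 2 mod 3 is 2 (since 2·2 = 4 = 1·3 + 1), so t ≡ 2·1 = 2 ≡ 2 (mod 3).
    Then x = 70 + 140·2 = 350, valid modulo lcm(140, 21) = 420: x ≡ 350 (mod 420).
Verify: 350 mod 20 = 10, 350 mod 14 = 0, 350 mod 21 = 14.

x ≡ 350 (mod 420).


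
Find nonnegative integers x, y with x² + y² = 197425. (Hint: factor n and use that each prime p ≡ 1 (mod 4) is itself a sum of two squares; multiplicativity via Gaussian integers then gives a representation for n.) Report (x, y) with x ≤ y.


Step 1: Factor n = 197425 = 5^2 · 53 · 149.
Step 2: Check the mod-4 condition on each prime factor: 5 ≡ 1 (mod 4), exponent 2; 53 ≡ 1 (mod 4), exponent 1; 149 ≡ 1 (mod 4), exponent 1.
All primes ≡ 3 (mod 4) appear to even exponent (or don't appear), so by the two-squares theorem n IS expressible as a sum of two squares.
Step 3: Build a representation. Group n = k² · m with k = 5 and m = 53 · 149 = 7897 (a product of primes ≡ 1 (mod 4)); a representation of m scales to one of n via (k·x)² + (k·y)² = k²(x² + y²). Each prime p ≡ 1 (mod 4) is itself a sum of two squares; find a² by testing p − a² for a perfect square:
  53: 53 − 1² = 52, 53 − 2² = 49 = 7² ⇒ 53 = 2² + 7².
  149: 149 − 1² = 148, 149 − 2² = 145, 149 − 3² = 140, 149 − 4² = 133, 149 − 5² = 124, 149 − 6² = 113, 149 − 7² = 100 = 10² ⇒ 149 = 7² + 10².
  Combine using the Brahmagupta–Fibonacci identity (a² + b²)(c² + d²) = (ac − bd)² + (ad + bc)² = (ac + bd)² + (ad − bc)²:
  53 · 149 = 7897: from (2² + 7²)(7² + 10²), take (2·7 − 7·10, 2·10 + 7·7) = (14 − 70, 20 + 49) = (-56, 69); dropping signs (only squares matter) gives (56, 69); check 56² + 69² = 3136 + 4761 = 7897 ✓.
  Scale by k = 5: (5·56, 5·69) = (280, 345).
Step 4: Order so x ≤ y and verify: 280² + 345² = 78400 + 119025 = 197425 = n. ✓

n = 197425 = 280² + 345² (one valid representation with x ≤ y).


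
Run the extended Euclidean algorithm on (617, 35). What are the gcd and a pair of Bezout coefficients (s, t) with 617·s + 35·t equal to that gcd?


Euclidean algorithm on (617, 35) — divide until remainder is 0:
  617 = 17 · 35 + 22
  35 = 1 · 22 + 13
  22 = 1 · 13 + 9
  13 = 1 · 9 + 4
  9 = 2 · 4 + 1
  4 = 4 · 1 + 0
gcd(617, 35) = 1.
Track Bezout coefficients alongside the remainders: start with r₀ = 617 = a·1 + b·0 (s = 1, t = 0) and r₁ = 35 = a·0 + b·1 (s = 0, t = 1); each new remainder r_{k+1} = r_{k-1} − q_k·r_k inherits s_{k+1} = s_{k-1} − q_k·s_k, t_{k+1} = t_{k-1} − q_k·t_k, so r_k = a·s_k + b·t_k at every step:
  q = 17: r = 22, s = 1 − 17·0 = 1, t = 0 − 17·1 = -17  (check: 617·1 + 35·(-17) = 22)
  q = 1: r = 13, s = 0 − 1·1 = -1, t = 1 − 1·(-17) = 18  (check: 617·(-1) + 35·18 = 13)
  q = 1: r = 9, s = 1 − 1·(-1) = 2, t = -17 − 1·18 = -35  (check: 617·2 + 35·(-35) = 9)
  q = 1: r = 4, s = -1 − 1·2 = -3, t = 18 − 1·(-35) = 53  (check: 617·(-3) + 35·53 = 4)
  q = 2: r = 1, s = 2 − 2·(-3) = 8, t = -35 − 2·53 = -141  (check: 617·8 + 35·(-141) = 1)
The row with r = 1 (the gcd) gives the Bezout coefficients s = 8, t = -141.
Result: 617 · (8) + 35 · (-141) = 1.

gcd(617, 35) = 1; s = 8, t = -141 (check: 617·8 + 35·(-141) = 1).


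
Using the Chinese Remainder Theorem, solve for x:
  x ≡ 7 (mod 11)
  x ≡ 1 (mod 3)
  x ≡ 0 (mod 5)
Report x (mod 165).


Moduli 11, 3, 5 are pairwise coprime; by CRT there is a unique solution modulo M = 11 · 3 · 5 = 165.
Solve pairwise, accumulating the modulus:
  Start with x ≡ 7 (mod 11).
  Combine with x ≡ 1 (mod 3): since gcd(11, 3) = 1, we get a unique residue mod 33.
    Write x = 7 + 11·t and substitute into x ≡ 1 (mod 3): 11·t ≡ 1 − 7 = -6 (mod 3).
    Reduce coefficients mod 3: 2·t ≡ 0 (mod 3).
    The inverse of 2 mod 3 is 2 (since 2·2 = 4 = 1·3 + 1), so t ≡ 2·0 = 0 ≡ 0 (mod 3).
    Then x = 7 + 11·0 = 7, valid modulo lcm(11, 3) = 33: x ≡ 7 (mod 33).
  Combine with x ≡ 0 (mod 5): since gcd(33, 5) = 1, we get a unique residue mod 165.
    Write x = 7 + 33·t and substitute into x ≡ 0 (mod 5): 33·t ≡ 0 − 7 = -7 (mod 5).
    Reduce coefficients mod 5: 3·t ≡ 3 (mod 5).
    The inverse of 3 mod 5 is 2 (since 3·2 = 6 = 1·5 + 1), so t ≡ 2·3 = 6 ≡ 1 (mod 5).
    Then x = 7 + 33·1 = 40, valid modulo lcm(33, 5) = 165: x ≡ 40 (mod 165).
Verify: 40 mod 11 = 7 ✓, 40 mod 3 = 1 ✓, 40 mod 5 = 0 ✓.

x ≡ 40 (mod 165).


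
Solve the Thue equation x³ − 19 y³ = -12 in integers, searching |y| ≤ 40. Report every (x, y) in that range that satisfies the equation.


The equation is x³ - 19y³ = -12. For fixed y, x³ = 19·y³ − 12, so a solution requires the RHS to be a perfect cube.
Strategy: iterate y from -40 to 40, compute RHS = 19·y³ − 12, and check whether it is a (positive or negative) perfect cube.
Check small values of y:
  y = 0: RHS = -12 is not a perfect cube.
  y = 1: RHS = 7 is not a perfect cube.
  y = -1: RHS = -31 is not a perfect cube.
  y = 2: RHS = 140 is not a perfect cube.
  y = -2: RHS = -164 is not a perfect cube.
  y = 3: RHS = 501 is not a perfect cube.
  y = -3: RHS = -525 is not a perfect cube.
Continuing the search up to |y| = 40 finds no solutions either.
No (x, y) in the scanned range satisfies the equation.

No integer solutions with |y| ≤ 40.


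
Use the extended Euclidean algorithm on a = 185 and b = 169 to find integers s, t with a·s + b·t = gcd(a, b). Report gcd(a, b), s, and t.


Euclidean algorithm on (185, 169) — divide until remainder is 0:
  185 = 1 · 169 + 16
  169 = 10 · 16 + 9
  16 = 1 · 9 + 7
  9 = 1 · 7 + 2
  7 = 3 · 2 + 1
  2 = 2 · 1 + 0
gcd(185, 169) = 1.
Track Bezout coefficients alongside the remainders: start with r₀ = 185 = a·1 + b·0 (s = 1, t = 0) and r₁ = 169 = a·0 + b·1 (s = 0, t = 1); each new remainder r_{k+1} = r_{k-1} − q_k·r_k inherits s_{k+1} = s_{k-1} − q_k·s_k, t_{k+1} = t_{k-1} − q_k·t_k, so r_k = a·s_k + b·t_k at every step:
  q = 1: r = 16, s = 1 − 1·0 = 1, t = 0 − 1·1 = -1  (check: 185·1 + 169·(-1) = 16)
  q = 10: r = 9, s = 0 − 10·1 = -10, t = 1 − 10·(-1) = 11  (check: 185·(-10) + 169·11 = 9)
  q = 1: r = 7, s = 1 − 1·(-10) = 11, t = -1 − 1·11 = -12  (check: 185·11 + 169·(-12) = 7)
  q = 1: r = 2, s = -10 − 1·11 = -21, t = 11 − 1·(-12) = 23  (check: 185·(-21) + 169·23 = 2)
  q = 3: r = 1, s = 11 − 3·(-21) = 74, t = -12 − 3·23 = -81  (check: 185·74 + 169·(-81) = 1)
The row with r = 1 (the gcd) gives the Bezout coefficients s = 74, t = -81.
Result: 185 · (74) + 169 · (-81) = 1.

gcd(185, 169) = 1; s = 74, t = -81 (check: 185·74 + 169·(-81) = 1).


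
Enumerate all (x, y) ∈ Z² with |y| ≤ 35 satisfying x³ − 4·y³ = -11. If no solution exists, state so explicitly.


The equation is x³ - 4y³ = -11. For fixed y, x³ = 4·y³ − 11, so a solution requires the RHS to be a perfect cube.
Strategy: iterate y from -35 to 35, compute RHS = 4·y³ − 11, and check whether it is a (positive or negative) perfect cube.
Check small values of y:
  y = 0: RHS = -11 is not a perfect cube.
  y = 1: RHS = -7 is not a perfect cube.
  y = -1: RHS = -15 is not a perfect cube.
  y = 2: RHS = 21 is not a perfect cube.
  y = -2: RHS = -43 is not a perfect cube.
  y = 3: RHS = 97 is not a perfect cube.
  y = -3: RHS = -119 is not a perfect cube.
Continuing the search up to |y| = 35 finds no solutions either.
No (x, y) in the scanned range satisfies the equation.

No integer solutions with |y| ≤ 35.


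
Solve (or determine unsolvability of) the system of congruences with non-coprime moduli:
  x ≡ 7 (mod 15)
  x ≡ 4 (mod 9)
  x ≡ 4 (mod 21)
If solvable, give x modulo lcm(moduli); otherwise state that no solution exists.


Moduli 15, 9, 21 are not pairwise coprime, so CRT works modulo lcm(m_i) when all pairwise compatibility conditions hold.
Pairwise compatibility: gcd(m_i, m_j) must divide a_i - a_j for every pair.
Merge one congruence at a time:
  Start: x ≡ 7 (mod 15).
  Combine with x ≡ 4 (mod 9): gcd(15, 9) = 3; 4 - 7 = -3, which IS divisible by 3, so compatible.
    Write x = 7 + 15·t and substitute into x ≡ 4 (mod 9): 15·t ≡ 4 − 7 = -3 (mod 9).
    Divide the congruence (and modulus) by g = 3: 5·t ≡ -1 (mod 3).
    Reduce coefficients mod 3: 2·t ≡ 2 (mod 3).
    The inverse of 2 mod 3 is 2 (since 2·2 = 4 = 1·3 + 1), so t ≡ 2·2 = 4 ≡ 1 (mod 3).
    Then x = 7 + 15·1 = 22, valid modulo lcm(15, 9) = 45: x ≡ 22 (mod 45).
  Combine with x ≡ 4 (mod 21): gcd(45, 21) = 3; 4 - 22 = -18, which IS divisible by 3, so compatible.
    Write x = 22 + 45·t and substitute into x ≡ 4 (mod 21): 45·t ≡ 4 − 22 = -18 (mod 21).
    Divide the congruence (and modulus) by g = 3: 15·t ≡ -6 (mod 7).
    Reduce coefficients mod 7: 1·t ≡ 1 (mod 7).
    So t ≡ 1 (mod 7).
    Then x = 22 + 45·1 = 67, valid modulo lcm(45, 21) = 315: x ≡ 67 (mod 315).
Verify: 67 mod 15 = 7, 67 mod 9 = 4, 67 mod 21 = 4.

x ≡ 67 (mod 315).


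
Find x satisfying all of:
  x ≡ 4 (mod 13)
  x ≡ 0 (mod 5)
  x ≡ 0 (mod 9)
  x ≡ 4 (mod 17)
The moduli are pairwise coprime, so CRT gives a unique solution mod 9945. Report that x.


Product of moduli M = 13 · 5 · 9 · 17 = 9945.
Merge one congruence at a time:
  Start: x ≡ 4 (mod 13).
  Combine with x ≡ 0 (mod 5); new modulus lcm = 65.
    Write x = 4 + 13·t and substitute into x ≡ 0 (mod 5): 13·t ≡ 0 − 4 = -4 (mod 5).
    Reduce coefficients mod 5: 3·t ≡ 1 (mod 5).
    The inverse of 3 mod 5 is 2 (since 3·2 = 6 = 1·5 + 1), so t ≡ 2·1 = 2 ≡ 2 (mod 5).
    Then x = 4 + 13·2 = 30, valid modulo lcm(13, 5) = 65: x ≡ 30 (mod 65).
  Combine with x ≡ 0 (mod 9); new modulus lcm = 585.
    Write x = 30 + 65·t and substitute into x ≡ 0 (mod 9): 65·t ≡ 0 − 30 = -30 (mod 9).
    Reduce coefficients mod 9: 2·t ≡ 6 (mod 9).
    The inverse of 2 mod 9 is 5 (since 2·5 = 10 = 1·9 + 1), so t ≡ 5·6 = 30 ≡ 3 (mod 9).
    Then x = 30 + 65·3 = 225, valid modulo lcm(65, 9) = 585: x ≡ 225 (mod 585).
  Combine with x ≡ 4 (mod 17); new modulus lcm = 9945.
    Write x = 225 + 585·t and substitute into x ≡ 4 (mod 17): 585·t ≡ 4 − 225 = -221 (mod 17).
    Reduce coefficients mod 17: 7·t ≡ 0 (mod 17).
    The inverse of 7 mod 17 is 5 (since 7·5 = 35 = 2·17 + 1), so t ≡ 5·0 = 0 ≡ 0 (mod 17).
    Then x = 225 + 585·0 = 225, valid modulo lcm(585, 17) = 9945: x ≡ 225 (mod 9945).
Verify against each original: 225 mod 13 = 4, 225 mod 5 = 0, 225 mod 9 = 0, 225 mod 17 = 4.

x ≡ 225 (mod 9945).


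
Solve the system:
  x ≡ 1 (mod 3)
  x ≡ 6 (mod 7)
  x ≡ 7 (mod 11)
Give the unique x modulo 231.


Moduli 3, 7, 11 are pairwise coprime; by CRT there is a unique solution modulo M = 3 · 7 · 11 = 231.
Solve pairwise, accumulating the modulus:
  Start with x ≡ 1 (mod 3).
  Combine with x ≡ 6 (mod 7): since gcd(3, 7) = 1, we get a unique residue mod 21.
    Write x = 1 + 3·t and substitute into x ≡ 6 (mod 7): 3·t ≡ 6 − 1 = 5 (mod 7).
    The inverse of 3 mod 7 is 5 (since 3·5 = 15 = 2·7 + 1), so t ≡ 5·5 = 25 ≡ 4 (mod 7).
    Then x = 1 + 3·4 = 13, valid modulo lcm(3, 7) = 21: x ≡ 13 (mod 21).
  Combine with x ≡ 7 (mod 11): since gcd(21, 11) = 1, we get a unique residue mod 231.
    Write x = 13 + 21·t and substitute into x ≡ 7 (mod 11): 21·t ≡ 7 − 13 = -6 (mod 11).
    Reduce coefficients mod 11: 10·t ≡ 5 (mod 11).
    The inverse of 10 mod 11 is 10 (since 10·10 = 100 = 9·11 + 1), so t ≡ 10·5 = 50 ≡ 6 (mod 11).
    Then x = 13 + 21·6 = 139, valid modulo lcm(21, 11) = 231: x ≡ 139 (mod 231).
Verify: 139 mod 3 = 1 ✓, 139 mod 7 = 6 ✓, 139 mod 11 = 7 ✓.

x ≡ 139 (mod 231).


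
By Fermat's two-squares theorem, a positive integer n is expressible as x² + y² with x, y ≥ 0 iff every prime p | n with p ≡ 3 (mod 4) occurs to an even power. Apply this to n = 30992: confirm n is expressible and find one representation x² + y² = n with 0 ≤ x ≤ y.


Step 1: Factor n = 30992 = 2^4 · 13 · 149.
Step 2: Check the mod-4 condition on each prime factor: 2 = 2 (special); 13 ≡ 1 (mod 4), exponent 1; 149 ≡ 1 (mod 4), exponent 1.
All primes ≡ 3 (mod 4) appear to even exponent (or don't appear), so by the two-squares theorem n IS expressible as a sum of two squares.
Step 3: Build a representation. Group n = k² · m with k = 4 and m = 13 · 149 = 1937 (a product of primes ≡ 1 (mod 4)); a representation of m scales to one of n via (k·x)² + (k·y)² = k²(x² + y²). Each prime p ≡ 1 (mod 4) is itself a sum of two squares; find a² by testing p − a² for a perfect square:
  13: 13 − 1² = 12, 13 − 2² = 9 = 3² ⇒ 13 = 2² + 3².
  149: 149 − 1² = 148, 149 − 2² = 145, 149 − 3² = 140, 149 − 4² = 133, 149 − 5² = 124, 149 − 6² = 113, 149 − 7² = 100 = 10² ⇒ 149 = 7² + 10².
  Combine using the Brahmagupta–Fibonacci identity (a² + b²)(c² + d²) = (ac − bd)² + (ad + bc)² = (ac + bd)² + (ad − bc)²:
  13 · 149 = 1937: from (2² + 3²)(7² + 10²), take (2·7 − 3·10, 2·10 + 3·7) = (14 − 30, 20 + 21) = (-16, 41); dropping signs (only squares matter) gives (16, 41); check 16² + 41² = 256 + 1681 = 1937 ✓.
  Scale by k = 4: (4·16, 4·41) = (64, 164).
Step 4: Order so x ≤ y and verify: 64² + 164² = 4096 + 26896 = 30992 = n. ✓

n = 30992 = 64² + 164² (one valid representation with x ≤ y).


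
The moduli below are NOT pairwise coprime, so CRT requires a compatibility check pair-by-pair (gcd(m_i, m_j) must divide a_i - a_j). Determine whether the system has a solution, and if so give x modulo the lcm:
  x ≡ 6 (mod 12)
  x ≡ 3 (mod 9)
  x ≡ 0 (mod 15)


Moduli 12, 9, 15 are not pairwise coprime, so CRT works modulo lcm(m_i) when all pairwise compatibility conditions hold.
Pairwise compatibility: gcd(m_i, m_j) must divide a_i - a_j for every pair.
Merge one congruence at a time:
  Start: x ≡ 6 (mod 12).
  Combine with x ≡ 3 (mod 9): gcd(12, 9) = 3; 3 - 6 = -3, which IS divisible by 3, so compatible.
    Write x = 6 + 12·t and substitute into x ≡ 3 (mod 9): 12·t ≡ 3 − 6 = -3 (mod 9).
    Divide the congruence (and modulus) by g = 3: 4·t ≡ -1 (mod 3).
    Reduce coefficients mod 3: 1·t ≡ 2 (mod 3).
    So t ≡ 2 (mod 3).
    Then x = 6 + 12·2 = 30, valid modulo lcm(12, 9) = 36: x ≡ 30 (mod 36).
  Combine with x ≡ 0 (mod 15): gcd(36, 15) = 3; 0 - 30 = -30, which IS divisible by 3, so compatible.
    Write x = 30 + 36·t and substitute into x ≡ 0 (mod 15): 36·t ≡ 0 − 30 = -30 (mod 15).
    Divide the congruence (and modulus) by g = 3: 12·t ≡ -10 (mod 5).
    Reduce coefficients mod 5: 2·t ≡ 0 (mod 5).
    The inverse of 2 mod 5 is 3 (since 2·3 = 6 = 1·5 + 1), so t ≡ 3·0 = 0 ≡ 0 (mod 5).
    Then x = 30 + 36·0 = 30, valid modulo lcm(36, 15) = 180: x ≡ 30 (mod 180).
Verify: 30 mod 12 = 6, 30 mod 9 = 3, 30 mod 15 = 0.

x ≡ 30 (mod 180).


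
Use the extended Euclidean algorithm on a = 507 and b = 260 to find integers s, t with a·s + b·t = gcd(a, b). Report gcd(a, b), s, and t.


Euclidean algorithm on (507, 260) — divide until remainder is 0:
  507 = 1 · 260 + 247
  260 = 1 · 247 + 13
  247 = 19 · 13 + 0
gcd(507, 260) = 13.
Track Bezout coefficients alongside the remainders: start with r₀ = 507 = a·1 + b·0 (s = 1, t = 0) and r₁ = 260 = a·0 + b·1 (s = 0, t = 1); each new remainder r_{k+1} = r_{k-1} − q_k·r_k inherits s_{k+1} = s_{k-1} − q_k·s_k, t_{k+1} = t_{k-1} − q_k·t_k, so r_k = a·s_k + b·t_k at every step:
  q = 1: r = 247, s = 1 − 1·0 = 1, t = 0 − 1·1 = -1  (check: 507·1 + 260·(-1) = 247)
  q = 1: r = 13, s = 0 − 1·1 = -1, t = 1 − 1·(-1) = 2  (check: 507·(-1) + 260·2 = 13)
The row with r = 13 (the gcd) gives the Bezout coefficients s = -1, t = 2.
Result: 507 · (-1) + 260 · (2) = 13.

gcd(507, 260) = 13; s = -1, t = 2 (check: 507·(-1) + 260·2 = 13).


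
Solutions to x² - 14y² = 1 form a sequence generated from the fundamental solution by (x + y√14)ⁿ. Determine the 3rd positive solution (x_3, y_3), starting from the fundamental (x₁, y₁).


Step 1: Find the fundamental solution (x₁, y₁) of x² - 14y² = 1.
  Expand √14 as a continued fraction. a₀ = ⌊√14⌋ = 3; iterate m_{k+1} = d_k·a_k − m_k, d_{k+1} = (14 − m_{k+1}²)/d_k, a_{k+1} = ⌊(a₀ + m_{k+1})/d_{k+1}⌋ (starting m₀ = 0, d₀ = 1), with convergents p_k = a_k·p_{k-1} + p_{k-2}, q_k = a_k·q_{k-1} + q_{k-2} (p₋₁ = 1, q₋₁ = 0):
  k = 0: a₀ = 3; p₀/q₀ = 3/1; p₀² − 14·q₀² = 9 − 14 = -5.
  k = 1: m = 3, d = 5, a = ⌊(3 + 3)/5⌋ = 1; p/q = (1·3 + 1)/(1·1 + 0) = 4/1; p² − 14·q² = 16 − 14 = 2.
  k = 2: m = 2, d = 2, a = ⌊(3 + 2)/2⌋ = 2; p/q = (2·4 + 3)/(2·1 + 1) = 11/3; p² − 14·q² = 121 − 126 = -5.
  k = 3: m = 2, d = 5, a = ⌊(3 + 2)/5⌋ = 1; p/q = (1·11 + 4)/(1·3 + 1) = 15/4; p² − 14·q² = 225 − 224 = 1.
  The first convergent with p² − 14·q² = 1 gives the fundamental solution (x₁, y₁) = (15, 4).
Step 2: Apply the recurrence (x_{n+1}, y_{n+1}) = (x₁x_n + 14y₁y_n, x₁y_n + y₁x_n) repeatedly.
  From (x_1, y_1) = (15, 4): x_2 = 15·15 + 14·4·4 = 449; y_2 = 15·4 + 4·15 = 120.
  From (x_2, y_2) = (449, 120): x_3 = 15·449 + 14·4·120 = 13455; y_3 = 15·120 + 4·449 = 3596.
Step 3: Verify x_3² - 14·y_3² = 181037025 - 181037024 = 1 (should be 1). ✓

(x_1, y_1) = (15, 4); (x_3, y_3) = (13455, 3596).


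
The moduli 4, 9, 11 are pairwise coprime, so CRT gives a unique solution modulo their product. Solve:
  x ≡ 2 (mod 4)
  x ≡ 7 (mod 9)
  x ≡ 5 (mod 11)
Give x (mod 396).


Moduli 4, 9, 11 are pairwise coprime; by CRT there is a unique solution modulo M = 4 · 9 · 11 = 396.
Solve pairwise, accumulating the modulus:
  Start with x ≡ 2 (mod 4).
  Combine with x ≡ 7 (mod 9): since gcd(4, 9) = 1, we get a unique residue mod 36.
    Write x = 2 + 4·t and substitute into x ≡ 7 (mod 9): 4·t ≡ 7 − 2 = 5 (mod 9).
    The inverse of 4 mod 9 is 7 (since 4·7 = 28 = 3·9 + 1), so t ≡ 7·5 = 35 ≡ 8 (mod 9).
    Then x = 2 + 4·8 = 34, valid modulo lcm(4, 9) = 36: x ≡ 34 (mod 36).
  Combine with x ≡ 5 (mod 11): since gcd(36, 11) = 1, we get a unique residue mod 396.
    Write x = 34 + 36·t and substitute into x ≡ 5 (mod 11): 36·t ≡ 5 − 34 = -29 (mod 11).
    Reduce coefficients mod 11: 3·t ≡ 4 (mod 11).
    The inverse of 3 mod 11 is 4 (since 3·4 = 12 = 1·11 + 1), so t ≡ 4·4 = 16 ≡ 5 (mod 11).
    Then x = 34 + 36·5 = 214, valid modulo lcm(36, 11) = 396: x ≡ 214 (mod 396).
Verify: 214 mod 4 = 2 ✓, 214 mod 9 = 7 ✓, 214 mod 11 = 5 ✓.

x ≡ 214 (mod 396).


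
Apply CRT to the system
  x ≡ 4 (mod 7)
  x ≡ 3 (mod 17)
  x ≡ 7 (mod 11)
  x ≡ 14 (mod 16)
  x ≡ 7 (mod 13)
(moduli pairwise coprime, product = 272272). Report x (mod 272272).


Product of moduli M = 7 · 17 · 11 · 16 · 13 = 272272.
Merge one congruence at a time:
  Start: x ≡ 4 (mod 7).
  Combine with x ≡ 3 (mod 17); new modulus lcm = 119.
    Write x = 4 + 7·t and substitute into x ≡ 3 (mod 17): 7·t ≡ 3 − 4 = -1 (mod 17).
    Reduce coefficients mod 17: 7·t ≡ 16 (mod 17).
    The inverse of 7 mod 17 is 5 (since 7·5 = 35 = 2·17 + 1), so t ≡ 5·16 = 80 ≡ 12 (mod 17).
    Then x = 4 + 7·12 = 88, valid modulo lcm(7, 17) = 119: x ≡ 88 (mod 119).
  Combine with x ≡ 7 (mod 11); new modulus lcm = 1309.
    Write x = 88 + 119·t and substitute into x ≡ 7 (mod 11): 119·t ≡ 7 − 88 = -81 (mod 11).
    Reduce coefficients mod 11: 9·t ≡ 7 (mod 11).
    The inverse of 9 mod 11 is 5 (since 9·5 = 45 = 4·11 + 1), so t ≡ 5·7 = 35 ≡ 2 (mod 11).
    Then x = 88 + 119·2 = 326, valid modulo lcm(119, 11) = 1309: x ≡ 326 (mod 1309).
  Combine with x ≡ 14 (mod 16); new modulus lcm = 20944.
    Write x = 326 + 1309·t and substitute into x ≡ 14 (mod 16): 1309·t ≡ 14 − 326 = -312 (mod 16).
    Reduce coefficients mod 16: 13·t ≡ 8 (mod 16).
    The inverse of 13 mod 16 is 5 (since 13·5 = 65 = 4·16 + 1), so t ≡ 5·8 = 40 ≡ 8 (mod 16).
    Then x = 326 + 1309·8 = 10798, valid modulo lcm(1309, 16) = 20944: x ≡ 10798 (mod 20944).
  Combine with x ≡ 7 (mod 13); new modulus lcm = 272272.
    Write x = 10798 + 20944·t and substitute into x ≡ 7 (mod 13): 20944·t ≡ 7 − 10798 = -10791 (mod 13).
    Reduce coefficients mod 13: 1·t ≡ 12 (mod 13).
    So t ≡ 12 (mod 13).
    Then x = 10798 + 20944·12 = 262126, valid modulo lcm(20944, 13) = 272272: x ≡ 262126 (mod 272272).
Verify against each original: 262126 mod 7 = 4, 262126 mod 17 = 3, 262126 mod 11 = 7, 262126 mod 16 = 14, 262126 mod 13 = 7.

x ≡ 262126 (mod 272272).


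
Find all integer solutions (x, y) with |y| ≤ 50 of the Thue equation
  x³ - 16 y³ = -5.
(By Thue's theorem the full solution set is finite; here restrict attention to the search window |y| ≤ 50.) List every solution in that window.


The equation is x³ - 16y³ = -5. For fixed y, x³ = 16·y³ − 5, so a solution requires the RHS to be a perfect cube.
Strategy: iterate y from -50 to 50, compute RHS = 16·y³ − 5, and check whether it is a (positive or negative) perfect cube.
Check small values of y:
  y = 0: RHS = -5 is not a perfect cube.
  y = 1: RHS = 11 is not a perfect cube.
  y = -1: RHS = -21 is not a perfect cube.
  y = 2: RHS = 123 is not a perfect cube.
  y = -2: RHS = -133 is not a perfect cube.
  y = 3: RHS = 427 is not a perfect cube.
  y = -3: RHS = -437 is not a perfect cube.
Continuing the search up to |y| = 50 finds no solutions either.
No (x, y) in the scanned range satisfies the equation.

No integer solutions with |y| ≤ 50.


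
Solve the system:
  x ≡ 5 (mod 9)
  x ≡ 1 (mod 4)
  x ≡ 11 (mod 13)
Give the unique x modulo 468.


Moduli 9, 4, 13 are pairwise coprime; by CRT there is a unique solution modulo M = 9 · 4 · 13 = 468.
Solve pairwise, accumulating the modulus:
  Start with x ≡ 5 (mod 9).
  Combine with x ≡ 1 (mod 4): since gcd(9, 4) = 1, we get a unique residue mod 36.
    Write x = 5 + 9·t and substitute into x ≡ 1 (mod 4): 9·t ≡ 1 − 5 = -4 (mod 4).
    Reduce coefficients mod 4: 1·t ≡ 0 (mod 4).
    So t ≡ 0 (mod 4).
    Then x = 5 + 9·0 = 5, valid modulo lcm(9, 4) = 36: x ≡ 5 (mod 36).
  Combine with x ≡ 11 (mod 13): since gcd(36, 13) = 1, we get a unique residue mod 468.
    Write x = 5 + 36·t and substitute into x ≡ 11 (mod 13): 36·t ≡ 11 − 5 = 6 (mod 13).
    Reduce coefficients mod 13: 10·t ≡ 6 (mod 13).
    The inverse of 10 mod 13 is 4 (since 10·4 = 40 = 3·13 + 1), so t ≡ 4·6 = 24 ≡ 11 (mod 13).
    Then x = 5 + 36·11 = 401, valid modulo lcm(36, 13) = 468: x ≡ 401 (mod 468).
Verify: 401 mod 9 = 5 ✓, 401 mod 4 = 1 ✓, 401 mod 13 = 11 ✓.

x ≡ 401 (mod 468).


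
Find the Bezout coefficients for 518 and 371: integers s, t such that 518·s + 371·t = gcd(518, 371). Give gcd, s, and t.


Euclidean algorithm on (518, 371) — divide until remainder is 0:
  518 = 1 · 371 + 147
  371 = 2 · 147 + 77
  147 = 1 · 77 + 70
  77 = 1 · 70 + 7
  70 = 10 · 7 + 0
gcd(518, 371) = 7.
Track Bezout coefficients alongside the remainders: start with r₀ = 518 = a·1 + b·0 (s = 1, t = 0) and r₁ = 371 = a·0 + b·1 (s = 0, t = 1); each new remainder r_{k+1} = r_{k-1} − q_k·r_k inherits s_{k+1} = s_{k-1} − q_k·s_k, t_{k+1} = t_{k-1} − q_k·t_k, so r_k = a·s_k + b·t_k at every step:
  q = 1: r = 147, s = 1 − 1·0 = 1, t = 0 − 1·1 = -1  (check: 518·1 + 371·(-1) = 147)
  q = 2: r = 77, s = 0 − 2·1 = -2, t = 1 − 2·(-1) = 3  (check: 518·(-2) + 371·3 = 77)
  q = 1: r = 70, s = 1 − 1·(-2) = 3, t = -1 − 1·3 = -4  (check: 518·3 + 371·(-4) = 70)
  q = 1: r = 7, s = -2 − 1·3 = -5, t = 3 − 1·(-4) = 7  (check: 518·(-5) + 371·7 = 7)
The row with r = 7 (the gcd) gives the Bezout coefficients s = -5, t = 7.
Result: 518 · (-5) + 371 · (7) = 7.

gcd(518, 371) = 7; s = -5, t = 7 (check: 518·(-5) + 371·7 = 7).


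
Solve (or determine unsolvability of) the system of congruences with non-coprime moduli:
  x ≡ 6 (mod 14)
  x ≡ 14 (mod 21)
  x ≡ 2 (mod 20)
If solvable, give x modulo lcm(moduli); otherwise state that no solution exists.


Moduli 14, 21, 20 are not pairwise coprime, so CRT works modulo lcm(m_i) when all pairwise compatibility conditions hold.
Pairwise compatibility: gcd(m_i, m_j) must divide a_i - a_j for every pair.
Merge one congruence at a time:
  Start: x ≡ 6 (mod 14).
  Combine with x ≡ 14 (mod 21): gcd(14, 21) = 7, and 14 - 6 = 8 is NOT divisible by 7.
    ⇒ system is inconsistent (no integer solution).

No solution (the system is inconsistent).


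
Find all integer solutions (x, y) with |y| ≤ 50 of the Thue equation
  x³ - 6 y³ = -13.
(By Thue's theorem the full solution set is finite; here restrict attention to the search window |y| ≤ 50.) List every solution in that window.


The equation is x³ - 6y³ = -13. For fixed y, x³ = 6·y³ − 13, so a solution requires the RHS to be a perfect cube.
Strategy: iterate y from -50 to 50, compute RHS = 6·y³ − 13, and check whether it is a (positive or negative) perfect cube.
Check small values of y:
  y = 0: RHS = -13 is not a perfect cube.
  y = 1: RHS = -7 is not a perfect cube.
  y = -1: RHS = -19 is not a perfect cube.
  y = 2: RHS = 35 is not a perfect cube.
  y = -2: RHS = -61 is not a perfect cube.
  y = 3: RHS = 149 is not a perfect cube.
  y = -3: RHS = -175 is not a perfect cube.
Continuing the search up to |y| = 50 finds no solutions either.
No (x, y) in the scanned range satisfies the equation.

No integer solutions with |y| ≤ 50.


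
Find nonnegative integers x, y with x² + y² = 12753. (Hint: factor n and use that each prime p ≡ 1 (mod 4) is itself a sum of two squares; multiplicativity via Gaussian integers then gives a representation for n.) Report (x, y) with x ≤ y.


Step 1: Factor n = 12753 = 3^2 · 13 · 109.
Step 2: Check the mod-4 condition on each prime factor: 3 ≡ 3 (mod 4), exponent 2 (must be even); 13 ≡ 1 (mod 4), exponent 1; 109 ≡ 1 (mod 4), exponent 1.
All primes ≡ 3 (mod 4) appear to even exponent (or don't appear), so by the two-squares theorem n IS expressible as a sum of two squares.
Step 3: Build a representation. Group n = k² · m with k = 3 and m = 13 · 109 = 1417 (a product of primes ≡ 1 (mod 4)); a representation of m scales to one of n via (k·x)² + (k·y)² = k²(x² + y²). Each prime p ≡ 1 (mod 4) is itself a sum of two squares; find a² by testing p − a² for a perfect square:
  13: 13 − 1² = 12, 13 − 2² = 9 = 3² ⇒ 13 = 2² + 3².
  109: 109 − 1² = 108, 109 − 2² = 105, 109 − 3² = 100 = 10² ⇒ 109 = 3² + 10².
  Combine using the Brahmagupta–Fibonacci identity (a² + b²)(c² + d²) = (ac − bd)² + (ad + bc)² = (ac + bd)² + (ad − bc)²:
  13 · 109 = 1417: from (2² + 3²)(3² + 10²), take (2·3 − 3·10, 2·10 + 3·3) = (6 − 30, 20 + 9) = (-24, 29); dropping signs (only squares matter) gives (24, 29); check 24² + 29² = 576 + 841 = 1417 ✓.
  Scale by k = 3: (3·24, 3·29) = (72, 87).
Step 4: Order so x ≤ y and verify: 72² + 87² = 5184 + 7569 = 12753 = n. ✓

n = 12753 = 72² + 87² (one valid representation with x ≤ y).


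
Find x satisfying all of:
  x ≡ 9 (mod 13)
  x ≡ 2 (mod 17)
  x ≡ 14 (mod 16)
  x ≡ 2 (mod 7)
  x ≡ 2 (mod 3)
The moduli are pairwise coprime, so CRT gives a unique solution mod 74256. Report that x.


Product of moduli M = 13 · 17 · 16 · 7 · 3 = 74256.
Merge one congruence at a time:
  Start: x ≡ 9 (mod 13).
  Combine with x ≡ 2 (mod 17); new modulus lcm = 221.
    Write x = 9 + 13·t and substitute into x ≡ 2 (mod 17): 13·t ≡ 2 − 9 = -7 (mod 17).
    Reduce coefficients mod 17: 13·t ≡ 10 (mod 17).
    The inverse of 13 mod 17 is 4 (since 13·4 = 52 = 3·17 + 1), so t ≡ 4·10 = 40 ≡ 6 (mod 17).
    Then x = 9 + 13·6 = 87, valid modulo lcm(13, 17) = 221: x ≡ 87 (mod 221).
  Combine with x ≡ 14 (mod 16); new modulus lcm = 3536.
    Write x = 87 + 221·t and substitute into x ≡ 14 (mod 16): 221·t ≡ 14 − 87 = -73 (mod 16).
    Reduce coefficients mod 16: 13·t ≡ 7 (mod 16).
    The inverse of 13 mod 16 is 5 (since 13·5 = 65 = 4·16 + 1), so t ≡ 5·7 = 35 ≡ 3 (mod 16).
    Then x = 87 + 221·3 = 750, valid modulo lcm(221, 16) = 3536: x ≡ 750 (mod 3536).
  Combine with x ≡ 2 (mod 7); new modulus lcm = 24752.
    Write x = 750 + 3536·t and substitute into x ≡ 2 (mod 7): 3536·t ≡ 2 − 750 = -748 (mod 7).
    Reduce coefficients mod 7: 1·t ≡ 1 (mod 7).
    So t ≡ 1 (mod 7).
    Then x = 750 + 3536·1 = 4286, valid modulo lcm(3536, 7) = 24752: x ≡ 4286 (mod 24752).
  Combine with x ≡ 2 (mod 3); new modulus lcm = 74256.
    Write x = 4286 + 24752·t and substitute into x ≡ 2 (mod 3): 24752·t ≡ 2 − 4286 = -4284 (mod 3).
    Reduce coefficients mod 3: 2·t ≡ 0 (mod 3).
    The inverse of 2 mod 3 is 2 (since 2·2 = 4 = 1·3 + 1), so t ≡ 2·0 = 0 ≡ 0 (mod 3).
    Then x = 4286 + 24752·0 = 4286, valid modulo lcm(24752, 3) = 74256: x ≡ 4286 (mod 74256).
Verify against each original: 4286 mod 13 = 9, 4286 mod 17 = 2, 4286 mod 16 = 14, 4286 mod 7 = 2, 4286 mod 3 = 2.

x ≡ 4286 (mod 74256).


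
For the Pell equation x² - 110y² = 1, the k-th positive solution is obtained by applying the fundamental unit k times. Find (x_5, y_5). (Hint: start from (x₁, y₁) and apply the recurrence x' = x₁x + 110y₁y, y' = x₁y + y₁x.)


Step 1: Find the fundamental solution (x₁, y₁) of x² - 110y² = 1.
  Expand √110 as a continued fraction. a₀ = ⌊√110⌋ = 10; iterate m_{k+1} = d_k·a_k − m_k, d_{k+1} = (110 − m_{k+1}²)/d_k, a_{k+1} = ⌊(a₀ + m_{k+1})/d_{k+1}⌋ (starting m₀ = 0, d₀ = 1), with convergents p_k = a_k·p_{k-1} + p_{k-2}, q_k = a_k·q_{k-1} + q_{k-2} (p₋₁ = 1, q₋₁ = 0):
  k = 0: a₀ = 10; p₀/q₀ = 10/1; p₀² − 110·q₀² = 100 − 110 = -10.
  k = 1: m = 10, d = 10, a = ⌊(10 + 10)/10⌋ = 2; p/q = (2·10 + 1)/(2·1 + 0) = 21/2; p² − 110·q² = 441 − 440 = 1.
  The first convergent with p² − 110·q² = 1 gives the fundamental solution (x₁, y₁) = (21, 2).
Step 2: Apply the recurrence (x_{n+1}, y_{n+1}) = (x₁x_n + 110y₁y_n, x₁y_n + y₁x_n) repeatedly.
  From (x_1, y_1) = (21, 2): x_2 = 21·21 + 110·2·2 = 881; y_2 = 21·2 + 2·21 = 84.
  From (x_2, y_2) = (881, 84): x_3 = 21·881 + 110·2·84 = 36981; y_3 = 21·84 + 2·881 = 3526.
  From (x_3, y_3) = (36981, 3526): x_4 = 21·36981 + 110·2·3526 = 1552321; y_4 = 21·3526 + 2·36981 = 148008.
  From (x_4, y_4) = (1552321, 148008): x_5 = 21·1552321 + 110·2·148008 = 65160501; y_5 = 21·148008 + 2·1552321 = 6212810.
Step 3: Verify x_5² - 110·y_5² = 4245890890571001 - 4245890890571000 = 1 (should be 1). ✓

(x_1, y_1) = (21, 2); (x_5, y_5) = (65160501, 6212810).


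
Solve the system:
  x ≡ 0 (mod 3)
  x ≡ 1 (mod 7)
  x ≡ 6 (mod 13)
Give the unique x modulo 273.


Moduli 3, 7, 13 are pairwise coprime; by CRT there is a unique solution modulo M = 3 · 7 · 13 = 273.
Solve pairwise, accumulating the modulus:
  Start with x ≡ 0 (mod 3).
  Combine with x ≡ 1 (mod 7): since gcd(3, 7) = 1, we get a unique residue mod 21.
    Write x = 0 + 3·t and substitute into x ≡ 1 (mod 7): 3·t ≡ 1 − 0 = 1 (mod 7).
    The inverse of 3 mod 7 is 5 (since 3·5 = 15 = 2·7 + 1), so t ≡ 5·1 = 5 ≡ 5 (mod 7).
    Then x = 0 + 3·5 = 15, valid modulo lcm(3, 7) = 21: x ≡ 15 (mod 21).
  Combine with x ≡ 6 (mod 13): since gcd(21, 13) = 1, we get a unique residue mod 273.
    Write x = 15 + 21·t and substitute into x ≡ 6 (mod 13): 21·t ≡ 6 − 15 = -9 (mod 13).
    Reduce coefficients mod 13: 8·t ≡ 4 (mod 13).
    The inverse of 8 mod 13 is 5 (since 8·5 = 40 = 3·13 + 1), so t ≡ 5·4 = 20 ≡ 7 (mod 13).
    Then x = 15 + 21·7 = 162, valid modulo lcm(21, 13) = 273: x ≡ 162 (mod 273).
Verify: 162 mod 3 = 0 ✓, 162 mod 7 = 1 ✓, 162 mod 13 = 6 ✓.

x ≡ 162 (mod 273).


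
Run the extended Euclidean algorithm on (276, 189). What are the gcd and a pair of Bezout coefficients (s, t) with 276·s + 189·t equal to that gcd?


Euclidean algorithm on (276, 189) — divide until remainder is 0:
  276 = 1 · 189 + 87
  189 = 2 · 87 + 15
  87 = 5 · 15 + 12
  15 = 1 · 12 + 3
  12 = 4 · 3 + 0
gcd(276, 189) = 3.
Track Bezout coefficients alongside the remainders: start with r₀ = 276 = a·1 + b·0 (s = 1, t = 0) and r₁ = 189 = a·0 + b·1 (s = 0, t = 1); each new remainder r_{k+1} = r_{k-1} − q_k·r_k inherits s_{k+1} = s_{k-1} − q_k·s_k, t_{k+1} = t_{k-1} − q_k·t_k, so r_k = a·s_k + b·t_k at every step:
  q = 1: r = 87, s = 1 − 1·0 = 1, t = 0 − 1·1 = -1  (check: 276·1 + 189·(-1) = 87)
  q = 2: r = 15, s = 0 − 2·1 = -2, t = 1 − 2·(-1) = 3  (check: 276·(-2) + 189·3 = 15)
  q = 5: r = 12, s = 1 − 5·(-2) = 11, t = -1 − 5·3 = -16  (check: 276·11 + 189·(-16) = 12)
  q = 1: r = 3, s = -2 − 1·11 = -13, t = 3 − 1·(-16) = 19  (check: 276·(-13) + 189·19 = 3)
The row with r = 3 (the gcd) gives the Bezout coefficients s = -13, t = 19.
Result: 276 · (-13) + 189 · (19) = 3.

gcd(276, 189) = 3; s = -13, t = 19 (check: 276·(-13) + 189·19 = 3).


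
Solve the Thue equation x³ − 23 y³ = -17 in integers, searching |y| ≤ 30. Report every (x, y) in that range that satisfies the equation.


The equation is x³ - 23y³ = -17. For fixed y, x³ = 23·y³ − 17, so a solution requires the RHS to be a perfect cube.
Strategy: iterate y from -30 to 30, compute RHS = 23·y³ − 17, and check whether it is a (positive or negative) perfect cube.
Check small values of y:
  y = 0: RHS = -17 is not a perfect cube.
  y = 1: RHS = 6 is not a perfect cube.
  y = -1: RHS = -40 is not a perfect cube.
  y = 2: RHS = 167 is not a perfect cube.
  y = -2: RHS = -201 is not a perfect cube.
  y = 3: RHS = 604 is not a perfect cube.
  y = -3: RHS = -638 is not a perfect cube.
Continuing the search up to |y| = 30 finds no solutions either.
No (x, y) in the scanned range satisfies the equation.

No integer solutions with |y| ≤ 30.


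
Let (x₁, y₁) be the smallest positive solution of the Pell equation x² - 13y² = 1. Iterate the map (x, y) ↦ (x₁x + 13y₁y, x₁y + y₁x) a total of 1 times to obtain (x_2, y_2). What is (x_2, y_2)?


Step 1: Find the fundamental solution (x₁, y₁) of x² - 13y² = 1.
  Expand √13 as a continued fraction. a₀ = ⌊√13⌋ = 3; iterate m_{k+1} = d_k·a_k − m_k, d_{k+1} = (13 − m_{k+1}²)/d_k, a_{k+1} = ⌊(a₀ + m_{k+1})/d_{k+1}⌋ (starting m₀ = 0, d₀ = 1), with convergents p_k = a_k·p_{k-1} + p_{k-2}, q_k = a_k·q_{k-1} + q_{k-2} (p₋₁ = 1, q₋₁ = 0):
  k = 0: a₀ = 3; p₀/q₀ = 3/1; p₀² − 13·q₀² = 9 − 13 = -4.
  k = 1: m = 3, d = 4, a = ⌊(3 + 3)/4⌋ = 1; p/q = (1·3 + 1)/(1·1 + 0) = 4/1; p² − 13·q² = 16 − 13 = 3.
  k = 2: m = 1, d = 3, a = ⌊(3 + 1)/3⌋ = 1; p/q = (1·4 + 3)/(1·1 + 1) = 7/2; p² − 13·q² = 49 − 52 = -3.
  k = 3: m = 2, d = 3, a = ⌊(3 + 2)/3⌋ = 1; p/q = (1·7 + 4)/(1·2 + 1) = 11/3; p² − 13·q² = 121 − 117 = 4.
  k = 4: m = 1, d = 4, a = ⌊(3 + 1)/4⌋ = 1; p/q = (1·11 + 7)/(1·3 + 2) = 18/5; p² − 13·q² = 324 − 325 = -1.
  k = 5: m = 3, d = 1, a = ⌊(3 + 3)/1⌋ = 6; p/q = (6·18 + 11)/(6·5 + 3) = 119/33; p² − 13·q² = 14161 − 14157 = 4.
  k = 6: m = 3, d = 4, a = ⌊(3 + 3)/4⌋ = 1; p/q = (1·119 + 18)/(1·33 + 5) = 137/38; p² − 13·q² = 18769 − 18772 = -3.
  k = 7: m = 1, d = 3, a = ⌊(3 + 1)/3⌋ = 1; p/q = (1·137 + 119)/(1·38 + 33) = 256/71; p² − 13·q² = 65536 − 65533 = 3.
  k = 8: m = 2, d = 3, a = ⌊(3 + 2)/3⌋ = 1; p/q = (1·256 + 137)/(1·71 + 38) = 393/109; p² − 13·q² = 154449 − 154453 = -4.
  k = 9: m = 1, d = 4, a = ⌊(3 + 1)/4⌋ = 1; p/q = (1·393 + 256)/(1·109 + 71) = 649/180; p² − 13·q² = 421201 − 421200 = 1.
  The first convergent with p² − 13·q² = 1 gives the fundamental solution (x₁, y₁) = (649, 180).
Step 2: Apply the recurrence (x_{n+1}, y_{n+1}) = (x₁x_n + 13y₁y_n, x₁y_n + y₁x_n) repeatedly.
  From (x_1, y_1) = (649, 180): x_2 = 649·649 + 13·180·180 = 842401; y_2 = 649·180 + 180·649 = 233640.
Step 3: Verify x_2² - 13·y_2² = 709639444801 - 709639444800 = 1 (should be 1). ✓

(x_1, y_1) = (649, 180); (x_2, y_2) = (842401, 233640).


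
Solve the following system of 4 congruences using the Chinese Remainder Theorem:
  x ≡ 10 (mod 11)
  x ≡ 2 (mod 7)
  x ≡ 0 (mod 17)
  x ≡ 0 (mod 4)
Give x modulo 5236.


Product of moduli M = 11 · 7 · 17 · 4 = 5236.
Merge one congruence at a time:
  Start: x ≡ 10 (mod 11).
  Combine with x ≡ 2 (mod 7); new modulus lcm = 77.
    Write x = 10 + 11·t and substitute into x ≡ 2 (mod 7): 11·t ≡ 2 − 10 = -8 (mod 7).
    Reduce coefficients mod 7: 4·t ≡ 6 (mod 7).
    The inverse of 4 mod 7 is 2 (since 4·2 = 8 = 1·7 + 1), so t ≡ 2·6 = 12 ≡ 5 (mod 7).
    Then x = 10 + 11·5 = 65, valid modulo lcm(11, 7) = 77: x ≡ 65 (mod 77).
  Combine with x ≡ 0 (mod 17); new modulus lcm = 1309.
    Write x = 65 + 77·t and substitute into x ≡ 0 (mod 17): 77·t ≡ 0 − 65 = -65 (mod 17).
    Reduce coefficients mod 17: 9·t ≡ 3 (mod 17).
    The inverse of 9 mod 17 is 2 (since 9·2 = 18 = 1·17 + 1), so t ≡ 2·3 = 6 ≡ 6 (mod 17).
    Then x = 65 + 77·6 = 527, valid modulo lcm(77, 17) = 1309: x ≡ 527 (mod 1309).
  Combine with x ≡ 0 (mod 4); new modulus lcm = 5236.
    Write x = 527 + 1309·t and substitute into x ≡ 0 (mod 4): 1309·t ≡ 0 − 527 = -527 (mod 4).
    Reduce coefficients mod 4: 1·t ≡ 1 (mod 4).
    So t ≡ 1 (mod 4).
    Then x = 527 + 1309·1 = 1836, valid modulo lcm(1309, 4) = 5236: x ≡ 1836 (mod 5236).
Verify against each original: 1836 mod 11 = 10, 1836 mod 7 = 2, 1836 mod 17 = 0, 1836 mod 4 = 0.

x ≡ 1836 (mod 5236).
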